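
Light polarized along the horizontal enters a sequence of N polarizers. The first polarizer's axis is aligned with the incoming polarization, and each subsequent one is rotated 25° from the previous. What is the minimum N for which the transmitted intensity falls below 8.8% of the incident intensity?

First polarizer is aligned with the polarization: full transmission.
Each further stage multiplies by cos²(25°) = 0.8214.
After N polarizers: T = 0.8214^(N−1). Require T < 0.088 ⇒ N−1 > ln(0.088)/ln(0.8214) = 12.35, so N−1 ≥ 13 and N = 14.
Check: N=14 gives T = 0.07748 < 0.088; N=13 gives T = 0.09432.

N = 14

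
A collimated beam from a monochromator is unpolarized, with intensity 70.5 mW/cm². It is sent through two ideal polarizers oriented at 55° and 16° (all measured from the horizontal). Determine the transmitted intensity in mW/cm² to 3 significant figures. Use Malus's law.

Unpolarized light through the first polarizer → I₁ = 70.5 mW/cm²/2 = 35.25 mW/cm², polarized at 55°.
I₂ = I₁ · cos²(39°) = 35.25 · 0.604 = 21.29 mW/cm².

I ≈ 21.3 mW/cm²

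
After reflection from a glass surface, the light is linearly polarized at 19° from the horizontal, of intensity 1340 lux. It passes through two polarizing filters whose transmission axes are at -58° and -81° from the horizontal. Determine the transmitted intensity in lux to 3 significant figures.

I ≈ 57.5 lux

I₁ = 1340 lux · cos²(77°) = 67.81 lux.
I₂ = I₁ · cos²(23°) = 67.81 · 0.8473 = 57.46 lux.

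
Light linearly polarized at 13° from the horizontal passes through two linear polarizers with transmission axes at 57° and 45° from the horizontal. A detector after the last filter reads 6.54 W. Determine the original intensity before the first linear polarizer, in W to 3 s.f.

I₀ ≈ 13.2 W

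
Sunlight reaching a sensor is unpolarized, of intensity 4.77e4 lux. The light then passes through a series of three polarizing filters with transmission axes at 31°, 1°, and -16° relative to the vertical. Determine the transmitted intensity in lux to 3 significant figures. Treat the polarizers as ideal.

I ≈ 1.64e4 lux

Unpolarized light through the first polarizer → I₁ = 4.77e4 lux/2 = 2.385e+04 lux, polarized at 31°.
I₂ = I₁ · cos²(30°) = 2.385e+04 · 0.75 = 1.789e+04 lux.
I₃ = I₂ · cos²(17°) = 1.789e+04 · 0.9145 = 1.636e+04 lux.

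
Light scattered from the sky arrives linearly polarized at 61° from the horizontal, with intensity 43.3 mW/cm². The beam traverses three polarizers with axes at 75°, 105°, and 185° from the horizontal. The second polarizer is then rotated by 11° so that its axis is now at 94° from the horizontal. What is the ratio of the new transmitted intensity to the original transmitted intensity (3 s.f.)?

I_new/I_old ≈ 0.0120

Before rotation:
I₁ = I₀ cos²(75° − 61°) = I₀ cos²(14°) = 0.9415 I₀.
I₂ = I₁ cos²(105° − 75°) = 0.9415 I₀ · cos²(30°) = 0.7061 I₀.
I₃ = I₂ cos²(185° − 105°) = 0.7061 I₀ · cos²(80°) = 0.02129 I₀.
After rotation:
I₁ = I₀ cos²(75° − 61°) = I₀ cos²(14°) = 0.9415 I₀.
I₂ = I₁ cos²(94° − 75°) = 0.9415 I₀ · cos²(19°) = 0.8417 I₀.
Angle between axes 2 and 3: 89°. I₃ = 0.8417 I₀ · cos²(89°) = 0.0002564 I₀.
Ratio = 0.0002564 / 0.02129 = 0.01204.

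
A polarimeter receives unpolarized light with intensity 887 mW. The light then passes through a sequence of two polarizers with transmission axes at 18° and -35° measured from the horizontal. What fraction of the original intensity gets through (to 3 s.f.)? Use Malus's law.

Unpolarized light through the first polarizer → I₁ = 887 mW/2 = 443.5 mW, polarized at 18°.
I₂ = I₁ · cos²(53°) = 443.5 · 0.3622 = 160.6 mW.
Transmitted fraction = 0.1811.

I/I₀ ≈ 0.181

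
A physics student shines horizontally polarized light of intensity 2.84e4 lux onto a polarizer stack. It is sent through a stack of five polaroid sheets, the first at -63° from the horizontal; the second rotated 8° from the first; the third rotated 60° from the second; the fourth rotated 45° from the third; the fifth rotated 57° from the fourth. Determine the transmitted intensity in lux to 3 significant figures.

I₁ = 2.84e4 lux · cos²(63°) = 5853 lux.
I₂ = I₁ · cos²(8°) = 5853 · 0.9806 = 5740 lux.
I₃ = I₂ · cos²(60°) = 5740 · 0.25 = 1435 lux.
I₄ = I₃ · cos²(45°) = 1435 · 0.5 = 717.5 lux.
I₅ = I₄ · cos²(57°) = 717.5 · 0.2966 = 212.8 lux.

I ≈ 213 lux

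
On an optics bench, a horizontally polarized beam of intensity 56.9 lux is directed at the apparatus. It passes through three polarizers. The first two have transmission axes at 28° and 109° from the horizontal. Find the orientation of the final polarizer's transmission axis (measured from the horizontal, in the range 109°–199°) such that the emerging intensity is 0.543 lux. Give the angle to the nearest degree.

θ ≈ 154°

By Malus's law, I₁ = I₀ cos²(28° − 0°) = I₀ cos²(28°) = 0.7796 I₀.
I₂ = I₁ cos²(109° − 28°) = 0.7796 I₀ · cos²(81°) = 0.01908 I₀.
Target fraction: 0.543 / 56.9 lux = 0.009543 of I₀.
Need I₃/I₀ = 0.009543, so cos²(θ − 109°) = 0.009543 / 0.01908 = 0.5002.
θ − 109° = arccos(√0.5002) = 45.0°, giving θ ≈ 109 + 45.0 = 154.0°.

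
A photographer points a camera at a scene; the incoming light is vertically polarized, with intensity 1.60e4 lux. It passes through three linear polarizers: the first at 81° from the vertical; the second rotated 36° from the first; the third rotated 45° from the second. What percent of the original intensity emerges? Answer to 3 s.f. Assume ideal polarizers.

≈ 0.801%

By Malus's law, I₁ = 1.60e4 lux · cos²(81°) = 391.5 lux.
I₂ = I₁ · cos²(36°) = 391.5 · 0.6545 = 256.3 lux.
I₃ = I₂ · cos²(45°) = 256.3 · 0.5 = 128.1 lux.
That is 0.8008% of the incident intensity.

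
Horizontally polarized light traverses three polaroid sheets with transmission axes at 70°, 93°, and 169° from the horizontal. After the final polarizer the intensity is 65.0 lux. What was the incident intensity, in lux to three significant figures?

By Malus's law, I₁ = I₀ cos²(70° − 0°) = I₀ cos²(70°) = 0.117 I₀.
I₂ = I₁ cos²(93° − 70°) = 0.117 I₀ · cos²(23°) = 0.09912 I₀.
I₃ = I₂ cos²(169° − 93°) = 0.09912 I₀ · cos²(76°) = 0.005801 I₀.
So 65.0 lux = 0.005801 I₀, giving I₀ = 65.0/0.005801 = 1.12e+04 lux.

I₀ ≈ 1.12e4 lux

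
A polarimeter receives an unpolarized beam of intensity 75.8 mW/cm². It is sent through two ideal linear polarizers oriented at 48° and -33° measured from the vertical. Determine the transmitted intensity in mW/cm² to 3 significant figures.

I ≈ 0.927 mW/cm²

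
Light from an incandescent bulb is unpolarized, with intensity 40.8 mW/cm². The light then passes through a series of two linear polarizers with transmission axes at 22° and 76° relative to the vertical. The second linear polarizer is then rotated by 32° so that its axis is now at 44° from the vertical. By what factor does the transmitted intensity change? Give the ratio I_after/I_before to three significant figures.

Before rotation:
Unpolarized light through the first polarizer → I₁ = ½ I₀, now polarized at 22°.
I₂ = I₁ cos²(76° − 22°) = 0.5 I₀ · cos²(54°) = 0.1727 I₀.
After rotation:
Unpolarized light through the first polarizer → I₁ = ½ I₀, now polarized at 22°.
I₂ = I₁ cos²(44° − 22°) = 0.5 I₀ · cos²(22°) = 0.4298 I₀.
Ratio = 0.4298 / 0.1727 = 2.488.

I_new/I_old ≈ 2.49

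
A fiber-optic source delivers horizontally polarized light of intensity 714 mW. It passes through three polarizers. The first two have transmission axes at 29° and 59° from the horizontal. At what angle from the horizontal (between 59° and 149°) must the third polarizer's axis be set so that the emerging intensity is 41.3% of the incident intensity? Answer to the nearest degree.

θ ≈ 91°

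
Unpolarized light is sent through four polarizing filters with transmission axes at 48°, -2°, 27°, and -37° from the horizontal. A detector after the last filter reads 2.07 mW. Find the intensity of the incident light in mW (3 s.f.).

I₀ ≈ 68.2 mW

Unpolarized light through the first polarizer → I₁ = ½ I₀, now polarized at 48°.
I₂ = I₁ cos²(-2° − 48°) = 0.5 I₀ · cos²(50°) = 0.2066 I₀.
I₃ = I₂ cos²(27° + 2°) = 0.2066 I₀ · cos²(29°) = 0.158 I₀.
I₄ = I₃ cos²(-37° − 27°) = 0.158 I₀ · cos²(64°) = 0.03037 I₀.
So 2.07 mW = 0.03037 I₀, giving I₀ = 2.07/0.03037 = 68.16 mW.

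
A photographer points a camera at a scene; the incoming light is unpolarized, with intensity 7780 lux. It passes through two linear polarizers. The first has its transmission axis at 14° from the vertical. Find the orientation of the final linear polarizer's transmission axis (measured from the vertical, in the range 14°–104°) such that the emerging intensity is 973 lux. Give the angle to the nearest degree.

θ ≈ 74°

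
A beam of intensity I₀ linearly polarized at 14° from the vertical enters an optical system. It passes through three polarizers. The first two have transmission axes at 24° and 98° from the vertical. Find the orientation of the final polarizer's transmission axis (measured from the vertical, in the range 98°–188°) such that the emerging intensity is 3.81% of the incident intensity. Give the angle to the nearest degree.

θ ≈ 142°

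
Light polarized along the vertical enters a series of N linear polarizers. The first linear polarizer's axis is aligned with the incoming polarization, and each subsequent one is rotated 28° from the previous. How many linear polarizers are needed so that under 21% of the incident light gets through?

First polarizer is aligned with the polarization: full transmission.
Each further stage multiplies by cos²(28°) = 0.7796.
After N polarizers: T = 0.7796^(N−1). Require T < 0.21 ⇒ N−1 > ln(0.21)/ln(0.7796) = 6.27, so N−1 ≥ 7 and N = 8.
Check: N=8 gives T = 0.175 < 0.21; N=7 gives T = 0.2245.

N = 8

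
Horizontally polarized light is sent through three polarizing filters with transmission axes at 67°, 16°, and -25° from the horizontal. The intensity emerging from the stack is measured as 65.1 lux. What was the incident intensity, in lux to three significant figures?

I₀ ≈ 1890 lux

By Malus's law, I₁ = I₀ cos²(67° − 0°) = I₀ cos²(67°) = 0.1527 I₀.
I₂ = I₁ cos²(16° − 67°) = 0.1527 I₀ · cos²(51°) = 0.06046 I₀.
I₃ = I₂ cos²(-25° − 16°) = 0.06046 I₀ · cos²(41°) = 0.03444 I₀.
So 65.1 lux = 0.03444 I₀, giving I₀ = 65.1/0.03444 = 1890 lux.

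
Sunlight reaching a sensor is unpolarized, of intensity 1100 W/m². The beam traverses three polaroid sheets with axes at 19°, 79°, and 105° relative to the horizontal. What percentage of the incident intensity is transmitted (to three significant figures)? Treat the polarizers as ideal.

≈ 10.1%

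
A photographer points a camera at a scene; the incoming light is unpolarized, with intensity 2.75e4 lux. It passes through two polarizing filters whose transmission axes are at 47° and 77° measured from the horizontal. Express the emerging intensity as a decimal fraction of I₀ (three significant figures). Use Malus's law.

Unpolarized light through the first polarizer → I₁ = 2.75e4 lux/2 = 1.375e+04 lux, polarized at 47°.
I₂ = I₁ · cos²(30°) = 1.375e+04 · 0.75 = 1.031e+04 lux.
Transmitted fraction = 0.375.

I/I₀ ≈ 0.375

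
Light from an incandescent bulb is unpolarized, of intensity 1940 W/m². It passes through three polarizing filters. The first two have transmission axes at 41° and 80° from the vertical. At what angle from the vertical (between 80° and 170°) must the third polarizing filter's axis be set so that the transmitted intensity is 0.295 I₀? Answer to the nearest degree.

θ ≈ 89°

Unpolarized light through the first polarizer → I₁ = ½ I₀, now polarized at 41°.
I₂ = I₁ cos²(80° − 41°) = 0.5 I₀ · cos²(39°) = 0.302 I₀.
Need I₃/I₀ = 0.295, so cos²(θ − 80°) = 0.295 / 0.302 = 0.9769.
θ − 80° = arccos(√0.9769) = 8.7°, giving θ ≈ 80 + 8.7 = 88.7°.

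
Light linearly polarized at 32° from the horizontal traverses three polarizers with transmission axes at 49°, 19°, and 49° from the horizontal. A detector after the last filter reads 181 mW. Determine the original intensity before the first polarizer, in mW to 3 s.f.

By Malus's law, I₁ = I₀ cos²(49° − 32°) = I₀ cos²(17°) = 0.9145 I₀.
I₂ = I₁ cos²(19° − 49°) = 0.9145 I₀ · cos²(30°) = 0.6859 I₀.
I₃ = I₂ cos²(49° − 19°) = 0.6859 I₀ · cos²(30°) = 0.5144 I₀.
So 181 mW = 0.5144 I₀, giving I₀ = 181/0.5144 = 351.9 mW.

I₀ ≈ 352 mW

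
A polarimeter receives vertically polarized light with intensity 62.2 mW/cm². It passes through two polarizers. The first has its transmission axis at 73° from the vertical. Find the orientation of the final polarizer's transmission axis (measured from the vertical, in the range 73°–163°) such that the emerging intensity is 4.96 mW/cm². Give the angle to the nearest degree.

I₁ = I₀ cos²(73° − 0°) = I₀ cos²(73°) = 0.08548 I₀.
Target fraction: 4.96 / 62.2 mW/cm² = 0.07974 of I₀.
Need I₂/I₀ = 0.07974, so cos²(θ − 73°) = 0.07974 / 0.08548 = 0.9329.
θ − 73° = arccos(√0.9329) = 15.0°, giving θ ≈ 73 + 15.0 = 88.0°.

θ ≈ 88°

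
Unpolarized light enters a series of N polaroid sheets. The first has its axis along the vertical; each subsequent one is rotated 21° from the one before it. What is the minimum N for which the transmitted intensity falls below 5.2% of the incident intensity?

N = 18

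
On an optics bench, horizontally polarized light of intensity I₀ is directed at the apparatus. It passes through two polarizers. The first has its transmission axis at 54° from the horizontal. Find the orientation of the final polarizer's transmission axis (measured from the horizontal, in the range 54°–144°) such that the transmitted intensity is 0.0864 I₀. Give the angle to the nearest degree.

θ ≈ 114°

By Malus's law, I₁ = I₀ cos²(54° − 0°) = I₀ cos²(54°) = 0.3455 I₀.
Need I₂/I₀ = 0.0864, so cos²(θ − 54°) = 0.0864 / 0.3455 = 0.2501.
θ − 54° = arccos(√0.2501) = 60.0°, giving θ ≈ 54 + 60.0 = 114.0°.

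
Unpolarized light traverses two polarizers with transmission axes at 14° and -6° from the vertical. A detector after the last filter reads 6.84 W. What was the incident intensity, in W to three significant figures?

I₀ ≈ 15.5 W

Unpolarized light through the first polarizer → I₁ = ½ I₀, now polarized at 14°.
I₂ = I₁ cos²(-6° − 14°) = 0.5 I₀ · cos²(20°) = 0.4415 I₀.
So 6.84 W = 0.4415 I₀, giving I₀ = 6.84/0.4415 = 15.49 W.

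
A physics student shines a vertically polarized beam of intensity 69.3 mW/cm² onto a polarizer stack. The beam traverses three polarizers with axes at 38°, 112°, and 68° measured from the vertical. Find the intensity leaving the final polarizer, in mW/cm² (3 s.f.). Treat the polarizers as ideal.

I₁ = 69.3 mW/cm² · cos²(38°) = 43.03 mW/cm².
I₂ = I₁ · cos²(74°) = 43.03 · 0.07598 = 3.269 mW/cm².
I₃ = I₂ · cos²(44°) = 3.269 · 0.5174 = 1.692 mW/cm².

I ≈ 1.69 mW/cm²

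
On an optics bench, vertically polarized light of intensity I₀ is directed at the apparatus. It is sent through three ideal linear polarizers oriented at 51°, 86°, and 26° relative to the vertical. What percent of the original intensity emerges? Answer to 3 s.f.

I₁ = I₀ cos²(51° − 0°) = I₀ cos²(51°) = 0.396 I₀.
I₂ = I₁ cos²(86° − 51°) = 0.396 I₀ · cos²(35°) = 0.2657 I₀.
I₃ = I₂ cos²(26° − 86°) = 0.2657 I₀ · cos²(60°) = 0.06644 I₀.
That is 6.644% of the incident intensity.

≈ 6.64%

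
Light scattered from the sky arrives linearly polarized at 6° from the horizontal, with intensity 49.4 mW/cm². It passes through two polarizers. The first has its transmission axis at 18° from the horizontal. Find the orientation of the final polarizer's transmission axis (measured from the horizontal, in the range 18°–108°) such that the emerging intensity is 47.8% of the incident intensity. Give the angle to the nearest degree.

θ ≈ 63°

By Malus's law, I₁ = I₀ cos²(18° − 6°) = I₀ cos²(12°) = 0.9568 I₀.
Need I₂/I₀ = 0.478, so cos²(θ − 18°) = 0.478 / 0.9568 = 0.4996.
θ − 18° = arccos(√0.4996) = 45.0°, giving θ ≈ 18 + 45.0 = 63.0°.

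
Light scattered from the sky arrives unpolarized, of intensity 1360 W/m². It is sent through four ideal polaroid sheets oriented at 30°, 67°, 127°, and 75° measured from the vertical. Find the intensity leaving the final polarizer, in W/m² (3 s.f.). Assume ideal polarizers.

Unpolarized light through the first polarizer → I₁ = 1360 W/m²/2 = 680 W/m², polarized at 30°.
I₂ = I₁ · cos²(37°) = 680 · 0.6378 = 433.7 W/m².
I₃ = I₂ · cos²(60°) = 433.7 · 0.25 = 108.4 W/m².
I₄ = I₃ · cos²(52°) = 108.4 · 0.379 = 41.1 W/m².

I ≈ 41.1 W/m²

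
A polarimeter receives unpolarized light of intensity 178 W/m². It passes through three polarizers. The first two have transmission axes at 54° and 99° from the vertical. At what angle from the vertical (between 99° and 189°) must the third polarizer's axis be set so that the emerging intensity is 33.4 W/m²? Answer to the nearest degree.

θ ≈ 129°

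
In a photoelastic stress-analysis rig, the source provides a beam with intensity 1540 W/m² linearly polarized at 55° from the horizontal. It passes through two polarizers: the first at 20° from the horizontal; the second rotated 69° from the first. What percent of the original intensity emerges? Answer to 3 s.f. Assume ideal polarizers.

I₁ = 1540 W/m² · cos²(35°) = 1033 W/m².
I₂ = I₁ · cos²(69°) = 1033 · 0.1284 = 132.7 W/m².
That is 8.618% of the incident intensity.

≈ 8.62%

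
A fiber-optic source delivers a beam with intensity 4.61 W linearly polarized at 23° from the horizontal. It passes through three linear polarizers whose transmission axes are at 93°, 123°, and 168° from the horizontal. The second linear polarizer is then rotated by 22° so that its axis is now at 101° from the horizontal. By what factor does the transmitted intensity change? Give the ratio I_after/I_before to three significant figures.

Before rotation:
I₁ = I₀ cos²(93° − 23°) = I₀ cos²(70°) = 0.117 I₀.
I₂ = I₁ cos²(123° − 93°) = 0.117 I₀ · cos²(30°) = 0.08773 I₀.
I₃ = I₂ cos²(168° − 123°) = 0.08773 I₀ · cos²(45°) = 0.04387 I₀.
After rotation:
I₁ = I₀ cos²(93° − 23°) = I₀ cos²(70°) = 0.117 I₀.
I₂ = I₁ cos²(101° − 93°) = 0.117 I₀ · cos²(8°) = 0.1147 I₀.
I₃ = I₂ cos²(168° − 101°) = 0.1147 I₀ · cos²(67°) = 0.01751 I₀.
Ratio = 0.01751 / 0.04387 = 0.3992.

I_new/I_old ≈ 0.399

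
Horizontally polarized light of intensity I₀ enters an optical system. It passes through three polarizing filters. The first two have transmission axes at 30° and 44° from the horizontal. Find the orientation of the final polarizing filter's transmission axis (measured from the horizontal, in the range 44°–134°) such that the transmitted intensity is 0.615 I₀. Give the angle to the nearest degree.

θ ≈ 65°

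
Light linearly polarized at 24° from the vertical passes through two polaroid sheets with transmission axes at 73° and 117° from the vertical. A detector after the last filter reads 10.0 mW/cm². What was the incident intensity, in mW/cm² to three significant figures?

I₀ ≈ 44.9 mW/cm²

By Malus's law, I₁ = I₀ cos²(73° − 24°) = I₀ cos²(49°) = 0.4304 I₀.
I₂ = I₁ cos²(117° − 73°) = 0.4304 I₀ · cos²(44°) = 0.2227 I₀.
So 10.0 mW/cm² = 0.2227 I₀, giving I₀ = 10.0/0.2227 = 44.9 mW/cm².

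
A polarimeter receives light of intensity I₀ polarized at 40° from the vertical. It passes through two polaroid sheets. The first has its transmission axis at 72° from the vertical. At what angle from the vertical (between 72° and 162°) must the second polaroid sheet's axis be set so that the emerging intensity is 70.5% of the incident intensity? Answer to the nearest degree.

I₁ = I₀ cos²(72° − 40°) = I₀ cos²(32°) = 0.7192 I₀.
Need I₂/I₀ = 0.705, so cos²(θ − 72°) = 0.705 / 0.7192 = 0.9803.
θ − 72° = arccos(√0.9803) = 8.1°, giving θ ≈ 72 + 8.1 = 80.1°.

θ ≈ 80°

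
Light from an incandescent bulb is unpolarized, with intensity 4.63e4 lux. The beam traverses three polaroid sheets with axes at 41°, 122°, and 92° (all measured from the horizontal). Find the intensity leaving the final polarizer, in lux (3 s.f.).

I ≈ 425 lux

Unpolarized light through the first polarizer → I₁ = 4.63e4 lux/2 = 2.315e+04 lux, polarized at 41°.
I₂ = I₁ · cos²(81°) = 2.315e+04 · 0.02447 = 566.5 lux.
I₃ = I₂ · cos²(30°) = 566.5 · 0.75 = 424.9 lux.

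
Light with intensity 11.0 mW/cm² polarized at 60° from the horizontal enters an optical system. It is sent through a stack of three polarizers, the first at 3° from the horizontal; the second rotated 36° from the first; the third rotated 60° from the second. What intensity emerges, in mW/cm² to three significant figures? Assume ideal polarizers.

I ≈ 0.534 mW/cm²

I₁ = 11.0 mW/cm² · cos²(57°) = 3.263 mW/cm².
I₂ = I₁ · cos²(36°) = 3.263 · 0.6545 = 2.136 mW/cm².
I₃ = I₂ · cos²(60°) = 2.136 · 0.25 = 0.5339 mW/cm².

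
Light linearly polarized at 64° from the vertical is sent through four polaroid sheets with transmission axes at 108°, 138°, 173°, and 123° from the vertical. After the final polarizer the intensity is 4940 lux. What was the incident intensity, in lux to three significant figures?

I₀ ≈ 4.59e4 lux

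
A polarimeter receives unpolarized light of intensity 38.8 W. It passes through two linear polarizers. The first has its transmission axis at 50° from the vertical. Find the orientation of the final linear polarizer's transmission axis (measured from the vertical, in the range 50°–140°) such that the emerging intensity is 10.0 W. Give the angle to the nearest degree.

Unpolarized light through the first polarizer → I₁ = ½ I₀, now polarized at 50°.
Target fraction: 10.0 / 38.8 W = 0.2577 of I₀.
Need I₂/I₀ = 0.2577, so cos²(θ − 50°) = 0.2577 / 0.5 = 0.5155.
θ − 50° = arccos(√0.5155) = 44.1°, giving θ ≈ 50 + 44.1 = 94.1°.

θ ≈ 94°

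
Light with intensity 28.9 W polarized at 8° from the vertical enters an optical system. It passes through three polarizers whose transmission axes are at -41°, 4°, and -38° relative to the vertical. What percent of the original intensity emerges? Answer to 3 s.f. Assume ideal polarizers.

I₁ = 28.9 W · cos²(49°) = 12.44 W.
I₂ = I₁ · cos²(45°) = 12.44 · 0.5 = 6.219 W.
I₃ = I₂ · cos²(42°) = 6.219 · 0.5523 = 3.435 W.
That is 11.89% of the incident intensity.

≈ 11.9%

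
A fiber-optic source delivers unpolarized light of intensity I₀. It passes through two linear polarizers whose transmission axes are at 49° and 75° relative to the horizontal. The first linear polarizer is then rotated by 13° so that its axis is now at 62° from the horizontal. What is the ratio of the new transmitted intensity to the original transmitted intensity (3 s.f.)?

Before rotation:
Unpolarized light through the first polarizer → I₁ = ½ I₀, now polarized at 49°.
I₂ = I₁ cos²(75° − 49°) = 0.5 I₀ · cos²(26°) = 0.4039 I₀.
After rotation:
Unpolarized light through the first polarizer → I₁ = ½ I₀, now polarized at 62°.
I₂ = I₁ cos²(75° − 62°) = 0.5 I₀ · cos²(13°) = 0.4747 I₀.
Ratio = 0.4747 / 0.4039 = 1.175.

I_new/I_old ≈ 1.18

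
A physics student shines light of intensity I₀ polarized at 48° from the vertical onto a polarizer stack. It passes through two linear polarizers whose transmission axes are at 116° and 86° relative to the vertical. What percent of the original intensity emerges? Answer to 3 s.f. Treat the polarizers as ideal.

≈ 10.5%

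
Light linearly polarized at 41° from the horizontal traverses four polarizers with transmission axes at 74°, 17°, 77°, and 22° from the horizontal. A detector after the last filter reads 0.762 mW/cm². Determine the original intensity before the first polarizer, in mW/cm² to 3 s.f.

I₁ = I₀ cos²(74° − 41°) = I₀ cos²(33°) = 0.7034 I₀.
I₂ = I₁ cos²(17° − 74°) = 0.7034 I₀ · cos²(57°) = 0.2086 I₀.
I₃ = I₂ cos²(77° − 17°) = 0.2086 I₀ · cos²(60°) = 0.05216 I₀.
I₄ = I₃ cos²(22° − 77°) = 0.05216 I₀ · cos²(55°) = 0.01716 I₀.
So 0.762 mW/cm² = 0.01716 I₀, giving I₀ = 0.762/0.01716 = 44.41 mW/cm².

I₀ ≈ 44.4 mW/cm²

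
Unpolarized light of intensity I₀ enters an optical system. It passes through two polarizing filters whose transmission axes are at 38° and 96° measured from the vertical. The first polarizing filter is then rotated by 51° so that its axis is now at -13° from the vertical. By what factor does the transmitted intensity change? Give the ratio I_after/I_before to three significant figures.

I_new/I_old ≈ 0.377

Before rotation:
Unpolarized light through the first polarizer → I₁ = ½ I₀, now polarized at 38°.
I₂ = I₁ cos²(96° − 38°) = 0.5 I₀ · cos²(58°) = 0.1404 I₀.
After rotation:
Unpolarized light through the first polarizer → I₁ = ½ I₀, now polarized at -13°.
Angle between axes 1 and 2: 71°. I₂ = 0.5 I₀ · cos²(71°) = 0.053 I₀.
Ratio = 0.053 / 0.1404 = 0.3775.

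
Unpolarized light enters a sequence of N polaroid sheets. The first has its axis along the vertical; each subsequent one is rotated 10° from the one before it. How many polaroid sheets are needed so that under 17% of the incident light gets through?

N = 37

First polarizer halves the unpolarized light: factor 1/2.
Each further stage multiplies by cos²(10°) = 0.9698.
After N polarizers: T = 0.5·0.9698^(N−1). Require T < 0.17 ⇒ N−1 > ln(0.17/0.5)/ln(0.9698) = 35.23, so N−1 ≥ 36 and N = 37.
Check: N=37 gives T = 0.1661 < 0.17; N=36 gives T = 0.1712.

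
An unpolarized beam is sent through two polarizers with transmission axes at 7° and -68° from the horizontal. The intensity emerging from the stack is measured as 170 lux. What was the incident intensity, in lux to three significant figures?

Unpolarized light through the first polarizer → I₁ = ½ I₀, now polarized at 7°.
I₂ = I₁ cos²(-68° − 7°) = 0.5 I₀ · cos²(75°) = 0.03349 I₀.
So 170 lux = 0.03349 I₀, giving I₀ = 170/0.03349 = 5076 lux.

I₀ ≈ 5080 lux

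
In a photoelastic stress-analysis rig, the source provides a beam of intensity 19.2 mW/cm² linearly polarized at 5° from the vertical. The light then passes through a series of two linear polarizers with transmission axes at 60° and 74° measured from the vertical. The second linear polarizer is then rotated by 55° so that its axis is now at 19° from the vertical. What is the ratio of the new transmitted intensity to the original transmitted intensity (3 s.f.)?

Before rotation:
I₁ = I₀ cos²(60° − 5°) = I₀ cos²(55°) = 0.329 I₀.
I₂ = I₁ cos²(74° − 60°) = 0.329 I₀ · cos²(14°) = 0.3097 I₀.
After rotation:
I₁ = I₀ cos²(60° − 5°) = I₀ cos²(55°) = 0.329 I₀.
I₂ = I₁ cos²(19° − 60°) = 0.329 I₀ · cos²(41°) = 0.1874 I₀.
Ratio = 0.1874 / 0.3097 = 0.605.

I_new/I_old ≈ 0.605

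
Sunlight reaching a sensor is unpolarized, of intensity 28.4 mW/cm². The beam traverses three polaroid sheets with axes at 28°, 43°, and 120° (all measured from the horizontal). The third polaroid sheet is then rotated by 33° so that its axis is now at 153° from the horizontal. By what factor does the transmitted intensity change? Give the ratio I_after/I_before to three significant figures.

I_new/I_old ≈ 2.31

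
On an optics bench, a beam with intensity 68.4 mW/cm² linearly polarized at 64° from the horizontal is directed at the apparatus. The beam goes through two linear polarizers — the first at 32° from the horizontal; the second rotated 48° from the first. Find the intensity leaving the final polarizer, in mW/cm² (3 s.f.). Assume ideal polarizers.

By Malus's law, I₁ = 68.4 mW/cm² · cos²(32°) = 49.19 mW/cm².
I₂ = I₁ · cos²(48°) = 49.19 · 0.4477 = 22.03 mW/cm².

I ≈ 22.0 mW/cm²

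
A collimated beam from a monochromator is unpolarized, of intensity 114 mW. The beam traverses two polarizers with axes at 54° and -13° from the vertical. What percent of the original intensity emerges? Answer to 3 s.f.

≈ 7.63%

Unpolarized light through the first polarizer → I₁ = 114 mW/2 = 57 mW, polarized at 54°.
I₂ = I₁ · cos²(67°) = 57 · 0.1527 = 8.702 mW.
That is 7.634% of the incident intensity.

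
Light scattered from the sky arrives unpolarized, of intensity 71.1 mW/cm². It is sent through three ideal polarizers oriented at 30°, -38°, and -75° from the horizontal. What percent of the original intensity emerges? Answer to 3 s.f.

≈ 4.48%

Unpolarized light through the first polarizer → I₁ = 71.1 mW/cm²/2 = 35.55 mW/cm², polarized at 30°.
I₂ = I₁ · cos²(68°) = 35.55 · 0.1403 = 4.989 mW/cm².
I₃ = I₂ · cos²(37°) = 4.989 · 0.6378 = 3.182 mW/cm².
That is 4.475% of the incident intensity.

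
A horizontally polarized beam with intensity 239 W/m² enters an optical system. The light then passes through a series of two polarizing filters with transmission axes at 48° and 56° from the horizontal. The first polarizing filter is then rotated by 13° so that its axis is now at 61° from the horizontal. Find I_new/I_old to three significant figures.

I_new/I_old ≈ 0.531

Before rotation:
I₁ = I₀ cos²(48° − 0°) = I₀ cos²(48°) = 0.4477 I₀.
I₂ = I₁ cos²(56° − 48°) = 0.4477 I₀ · cos²(8°) = 0.4391 I₀.
After rotation:
I₁ = I₀ cos²(61° − 0°) = I₀ cos²(61°) = 0.235 I₀.
I₂ = I₁ cos²(56° − 61°) = 0.235 I₀ · cos²(5°) = 0.2333 I₀.
Ratio = 0.2333 / 0.4391 = 0.5313.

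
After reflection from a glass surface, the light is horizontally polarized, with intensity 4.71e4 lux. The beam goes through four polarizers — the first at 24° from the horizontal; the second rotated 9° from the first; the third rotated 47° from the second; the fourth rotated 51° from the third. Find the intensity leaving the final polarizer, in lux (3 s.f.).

I ≈ 7060 lux

I₁ = 4.71e4 lux · cos²(24°) = 3.931e+04 lux.
I₂ = I₁ · cos²(9°) = 3.931e+04 · 0.9755 = 3.835e+04 lux.
I₃ = I₂ · cos²(47°) = 3.835e+04 · 0.4651 = 1.784e+04 lux.
I₄ = I₃ · cos²(51°) = 1.784e+04 · 0.396 = 7064 lux.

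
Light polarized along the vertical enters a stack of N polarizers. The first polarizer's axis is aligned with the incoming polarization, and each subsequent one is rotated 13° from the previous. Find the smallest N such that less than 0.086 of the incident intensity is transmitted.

First polarizer is aligned with the polarization: full transmission.
Each further stage multiplies by cos²(13°) = 0.9494.
After N polarizers: T = 0.9494^(N−1). Require T < 0.086 ⇒ N−1 > ln(0.086)/ln(0.9494) = 47.25, so N−1 ≥ 48 and N = 49.
Check: N=49 gives T = 0.0827 < 0.086; N=48 gives T = 0.08711.

N = 49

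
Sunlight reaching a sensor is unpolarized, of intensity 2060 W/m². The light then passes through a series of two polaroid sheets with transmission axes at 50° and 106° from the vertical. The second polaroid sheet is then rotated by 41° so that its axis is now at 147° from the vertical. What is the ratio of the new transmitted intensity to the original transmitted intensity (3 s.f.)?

Before rotation:
Unpolarized light through the first polarizer → I₁ = ½ I₀, now polarized at 50°.
I₂ = I₁ cos²(106° − 50°) = 0.5 I₀ · cos²(56°) = 0.1563 I₀.
After rotation:
Unpolarized light through the first polarizer → I₁ = ½ I₀, now polarized at 50°.
Angle between axes 1 and 2: 83°. I₂ = 0.5 I₀ · cos²(83°) = 0.007426 I₀.
Ratio = 0.007426 / 0.1563 = 0.0475.

I_new/I_old ≈ 0.0475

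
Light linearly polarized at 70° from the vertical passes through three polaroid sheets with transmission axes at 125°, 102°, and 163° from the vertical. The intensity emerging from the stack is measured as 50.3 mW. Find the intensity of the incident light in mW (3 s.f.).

I₀ ≈ 768 mW

By Malus's law, I₁ = I₀ cos²(125° − 70°) = I₀ cos²(55°) = 0.329 I₀.
I₂ = I₁ cos²(102° − 125°) = 0.329 I₀ · cos²(23°) = 0.2788 I₀.
I₃ = I₂ cos²(163° − 102°) = 0.2788 I₀ · cos²(61°) = 0.06552 I₀.
So 50.3 mW = 0.06552 I₀, giving I₀ = 50.3/0.06552 = 767.7 mW.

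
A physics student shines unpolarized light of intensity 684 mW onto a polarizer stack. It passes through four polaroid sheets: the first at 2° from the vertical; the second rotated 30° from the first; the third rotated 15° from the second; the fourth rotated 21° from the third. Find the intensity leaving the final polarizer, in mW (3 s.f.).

I ≈ 209 mW

Unpolarized light through the first polarizer → I₁ = 684 mW/2 = 342 mW, polarized at 2°.
I₂ = I₁ · cos²(30°) = 342 · 0.75 = 256.5 mW.
I₃ = I₂ · cos²(15°) = 256.5 · 0.933 = 239.3 mW.
I₄ = I₃ · cos²(21°) = 239.3 · 0.8716 = 208.6 mW.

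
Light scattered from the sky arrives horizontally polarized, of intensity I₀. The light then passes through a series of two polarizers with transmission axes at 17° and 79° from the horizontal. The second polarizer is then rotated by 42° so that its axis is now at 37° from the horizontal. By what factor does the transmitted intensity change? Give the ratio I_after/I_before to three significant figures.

Before rotation:
By Malus's law, I₁ = I₀ cos²(17° − 0°) = I₀ cos²(17°) = 0.9145 I₀.
I₂ = I₁ cos²(79° − 17°) = 0.9145 I₀ · cos²(62°) = 0.2016 I₀.
After rotation:
I₁ = I₀ cos²(17° − 0°) = I₀ cos²(17°) = 0.9145 I₀.
I₂ = I₁ cos²(37° − 17°) = 0.9145 I₀ · cos²(20°) = 0.8075 I₀.
Ratio = 0.8075 / 0.2016 = 4.006.

I_new/I_old ≈ 4.01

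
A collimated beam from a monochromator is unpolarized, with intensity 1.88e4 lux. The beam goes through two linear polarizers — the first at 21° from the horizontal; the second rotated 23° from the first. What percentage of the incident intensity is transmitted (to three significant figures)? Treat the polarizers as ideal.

Unpolarized light through the first polarizer → I₁ = 1.88e4 lux/2 = 9400 lux, polarized at 21°.
I₂ = I₁ · cos²(23°) = 9400 · 0.8473 = 7965 lux.
That is 42.37% of the incident intensity.

≈ 42.4%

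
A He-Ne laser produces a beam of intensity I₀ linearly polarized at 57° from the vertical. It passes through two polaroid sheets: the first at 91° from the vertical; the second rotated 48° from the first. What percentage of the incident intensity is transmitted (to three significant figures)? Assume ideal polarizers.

≈ 30.8%

I₁ = I₀ cos²(91° − 57°) = I₀ cos²(34°) = 0.6873 I₀.
I₂ = I₁ cos²(48°) = 0.6873 · 0.4477 I₀ = 0.3077 I₀.
That is 30.77% of the incident intensity.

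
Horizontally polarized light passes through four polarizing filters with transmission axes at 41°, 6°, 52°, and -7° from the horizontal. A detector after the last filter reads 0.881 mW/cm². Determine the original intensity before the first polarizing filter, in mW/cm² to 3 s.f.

I₀ ≈ 18.0 mW/cm²

I₁ = I₀ cos²(41° − 0°) = I₀ cos²(41°) = 0.5696 I₀.
I₂ = I₁ cos²(6° − 41°) = 0.5696 I₀ · cos²(35°) = 0.3822 I₀.
I₃ = I₂ cos²(52° − 6°) = 0.3822 I₀ · cos²(46°) = 0.1844 I₀.
I₄ = I₃ cos²(-7° − 52°) = 0.1844 I₀ · cos²(59°) = 0.04892 I₀.
So 0.881 mW/cm² = 0.04892 I₀, giving I₀ = 0.881/0.04892 = 18.01 mW/cm².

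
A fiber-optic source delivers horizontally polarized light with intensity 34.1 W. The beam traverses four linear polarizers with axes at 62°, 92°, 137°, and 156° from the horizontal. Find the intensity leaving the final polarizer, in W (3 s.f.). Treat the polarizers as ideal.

I ≈ 2.52 W

I₁ = 34.1 W · cos²(62°) = 7.516 W.
I₂ = I₁ · cos²(30°) = 7.516 · 0.75 = 5.637 W.
I₃ = I₂ · cos²(45°) = 5.637 · 0.5 = 2.818 W.
I₄ = I₃ · cos²(19°) = 2.818 · 0.894 = 2.52 W.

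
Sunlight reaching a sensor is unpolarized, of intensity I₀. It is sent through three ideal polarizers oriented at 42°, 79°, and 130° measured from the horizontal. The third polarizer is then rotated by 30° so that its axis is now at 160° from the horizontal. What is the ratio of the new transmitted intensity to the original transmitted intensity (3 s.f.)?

Before rotation:
Unpolarized light through the first polarizer → I₁ = ½ I₀, now polarized at 42°.
I₂ = I₁ cos²(79° − 42°) = 0.5 I₀ · cos²(37°) = 0.3189 I₀.
I₃ = I₂ cos²(130° − 79°) = 0.3189 I₀ · cos²(51°) = 0.1263 I₀.
After rotation:
Unpolarized light through the first polarizer → I₁ = ½ I₀, now polarized at 42°.
I₂ = I₁ cos²(79° − 42°) = 0.5 I₀ · cos²(37°) = 0.3189 I₀.
I₃ = I₂ cos²(160° − 79°) = 0.3189 I₀ · cos²(81°) = 0.007804 I₀.
Ratio = 0.007804 / 0.1263 = 0.06179.

I_new/I_old ≈ 0.0618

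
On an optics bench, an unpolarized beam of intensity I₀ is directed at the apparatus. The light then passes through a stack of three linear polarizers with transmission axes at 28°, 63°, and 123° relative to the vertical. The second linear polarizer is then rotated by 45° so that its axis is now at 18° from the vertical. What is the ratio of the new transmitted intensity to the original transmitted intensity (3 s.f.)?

Before rotation:
Unpolarized light through the first polarizer → I₁ = ½ I₀, now polarized at 28°.
I₂ = I₁ cos²(63° − 28°) = 0.5 I₀ · cos²(35°) = 0.3355 I₀.
I₃ = I₂ cos²(123° − 63°) = 0.3355 I₀ · cos²(60°) = 0.08388 I₀.
After rotation:
Unpolarized light through the first polarizer → I₁ = ½ I₀, now polarized at 28°.
I₂ = I₁ cos²(18° − 28°) = 0.5 I₀ · cos²(10°) = 0.4849 I₀.
Angle between axes 2 and 3: 75°. I₃ = 0.4849 I₀ · cos²(75°) = 0.03248 I₀.
Ratio = 0.03248 / 0.08388 = 0.3873.

I_new/I_old ≈ 0.387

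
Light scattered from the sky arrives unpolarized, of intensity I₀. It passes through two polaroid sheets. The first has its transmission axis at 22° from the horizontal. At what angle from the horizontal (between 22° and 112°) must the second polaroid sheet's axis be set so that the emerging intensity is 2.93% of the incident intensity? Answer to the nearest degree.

Unpolarized light through the first polarizer → I₁ = ½ I₀, now polarized at 22°.
Need I₂/I₀ = 0.0293, so cos²(θ − 22°) = 0.0293 / 0.5 = 0.0586.
θ − 22° = arccos(√0.0586) = 76.0°, giving θ ≈ 22 + 76.0 = 98.0°.

θ ≈ 98°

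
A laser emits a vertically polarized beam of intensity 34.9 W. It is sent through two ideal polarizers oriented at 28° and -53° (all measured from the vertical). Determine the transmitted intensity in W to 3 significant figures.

By Malus's law, I₁ = 34.9 W · cos²(28°) = 27.21 W.
I₂ = I₁ · cos²(81°) = 27.21 · 0.02447 = 0.6658 W.

I ≈ 0.666 W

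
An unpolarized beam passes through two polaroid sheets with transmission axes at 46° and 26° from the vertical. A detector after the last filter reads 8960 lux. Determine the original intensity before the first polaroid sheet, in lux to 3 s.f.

Unpolarized light through the first polarizer → I₁ = ½ I₀, now polarized at 46°.
I₂ = I₁ cos²(26° − 46°) = 0.5 I₀ · cos²(20°) = 0.4415 I₀.
So 8960 lux = 0.4415 I₀, giving I₀ = 8960/0.4415 = 2.029e+04 lux.

I₀ ≈ 2.03e4 lux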